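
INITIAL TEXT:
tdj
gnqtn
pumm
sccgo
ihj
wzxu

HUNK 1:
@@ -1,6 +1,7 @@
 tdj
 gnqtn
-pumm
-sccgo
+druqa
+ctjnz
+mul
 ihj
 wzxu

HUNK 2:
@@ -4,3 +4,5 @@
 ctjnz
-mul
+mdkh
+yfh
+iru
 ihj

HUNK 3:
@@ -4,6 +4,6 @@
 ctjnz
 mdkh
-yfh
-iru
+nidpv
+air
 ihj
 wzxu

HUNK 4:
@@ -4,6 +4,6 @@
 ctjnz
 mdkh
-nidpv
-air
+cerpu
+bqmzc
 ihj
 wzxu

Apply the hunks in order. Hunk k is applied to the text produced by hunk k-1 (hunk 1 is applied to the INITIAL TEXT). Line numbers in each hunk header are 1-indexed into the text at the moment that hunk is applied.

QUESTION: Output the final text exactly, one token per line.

Answer: tdj
gnqtn
druqa
ctjnz
mdkh
cerpu
bqmzc
ihj
wzxu

Derivation:
Hunk 1: at line 1 remove [pumm,sccgo] add [druqa,ctjnz,mul] -> 7 lines: tdj gnqtn druqa ctjnz mul ihj wzxu
Hunk 2: at line 4 remove [mul] add [mdkh,yfh,iru] -> 9 lines: tdj gnqtn druqa ctjnz mdkh yfh iru ihj wzxu
Hunk 3: at line 4 remove [yfh,iru] add [nidpv,air] -> 9 lines: tdj gnqtn druqa ctjnz mdkh nidpv air ihj wzxu
Hunk 4: at line 4 remove [nidpv,air] add [cerpu,bqmzc] -> 9 lines: tdj gnqtn druqa ctjnz mdkh cerpu bqmzc ihj wzxu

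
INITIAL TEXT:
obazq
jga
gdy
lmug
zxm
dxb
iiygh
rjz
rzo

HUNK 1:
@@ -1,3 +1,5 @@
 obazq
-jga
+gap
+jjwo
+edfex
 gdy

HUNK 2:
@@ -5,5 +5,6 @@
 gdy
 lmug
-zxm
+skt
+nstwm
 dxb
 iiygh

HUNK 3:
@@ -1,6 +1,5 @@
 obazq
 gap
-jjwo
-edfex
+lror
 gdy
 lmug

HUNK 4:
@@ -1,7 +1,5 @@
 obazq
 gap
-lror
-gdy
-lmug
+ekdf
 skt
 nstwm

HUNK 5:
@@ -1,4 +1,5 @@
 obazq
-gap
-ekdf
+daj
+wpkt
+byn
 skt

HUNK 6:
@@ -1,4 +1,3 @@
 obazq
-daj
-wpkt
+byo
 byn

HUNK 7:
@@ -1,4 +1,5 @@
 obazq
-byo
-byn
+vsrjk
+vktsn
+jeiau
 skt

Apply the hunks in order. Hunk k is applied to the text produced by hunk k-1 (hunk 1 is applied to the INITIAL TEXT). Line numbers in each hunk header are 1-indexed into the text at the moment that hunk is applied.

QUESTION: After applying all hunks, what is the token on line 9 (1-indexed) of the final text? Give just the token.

Answer: rjz

Derivation:
Hunk 1: at line 1 remove [jga] add [gap,jjwo,edfex] -> 11 lines: obazq gap jjwo edfex gdy lmug zxm dxb iiygh rjz rzo
Hunk 2: at line 5 remove [zxm] add [skt,nstwm] -> 12 lines: obazq gap jjwo edfex gdy lmug skt nstwm dxb iiygh rjz rzo
Hunk 3: at line 1 remove [jjwo,edfex] add [lror] -> 11 lines: obazq gap lror gdy lmug skt nstwm dxb iiygh rjz rzo
Hunk 4: at line 1 remove [lror,gdy,lmug] add [ekdf] -> 9 lines: obazq gap ekdf skt nstwm dxb iiygh rjz rzo
Hunk 5: at line 1 remove [gap,ekdf] add [daj,wpkt,byn] -> 10 lines: obazq daj wpkt byn skt nstwm dxb iiygh rjz rzo
Hunk 6: at line 1 remove [daj,wpkt] add [byo] -> 9 lines: obazq byo byn skt nstwm dxb iiygh rjz rzo
Hunk 7: at line 1 remove [byo,byn] add [vsrjk,vktsn,jeiau] -> 10 lines: obazq vsrjk vktsn jeiau skt nstwm dxb iiygh rjz rzo
Final line 9: rjz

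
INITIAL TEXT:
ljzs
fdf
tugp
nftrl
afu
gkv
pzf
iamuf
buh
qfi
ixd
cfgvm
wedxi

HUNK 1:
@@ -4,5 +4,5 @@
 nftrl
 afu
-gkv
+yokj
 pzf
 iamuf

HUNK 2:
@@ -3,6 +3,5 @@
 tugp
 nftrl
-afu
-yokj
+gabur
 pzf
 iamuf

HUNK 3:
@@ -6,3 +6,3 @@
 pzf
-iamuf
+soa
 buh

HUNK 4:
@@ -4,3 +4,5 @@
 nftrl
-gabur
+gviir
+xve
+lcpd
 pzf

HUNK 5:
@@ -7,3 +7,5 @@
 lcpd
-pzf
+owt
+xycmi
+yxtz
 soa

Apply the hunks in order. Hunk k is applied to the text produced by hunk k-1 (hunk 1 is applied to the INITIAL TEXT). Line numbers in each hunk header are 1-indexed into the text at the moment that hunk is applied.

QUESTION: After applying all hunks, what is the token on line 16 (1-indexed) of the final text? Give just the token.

Hunk 1: at line 4 remove [gkv] add [yokj] -> 13 lines: ljzs fdf tugp nftrl afu yokj pzf iamuf buh qfi ixd cfgvm wedxi
Hunk 2: at line 3 remove [afu,yokj] add [gabur] -> 12 lines: ljzs fdf tugp nftrl gabur pzf iamuf buh qfi ixd cfgvm wedxi
Hunk 3: at line 6 remove [iamuf] add [soa] -> 12 lines: ljzs fdf tugp nftrl gabur pzf soa buh qfi ixd cfgvm wedxi
Hunk 4: at line 4 remove [gabur] add [gviir,xve,lcpd] -> 14 lines: ljzs fdf tugp nftrl gviir xve lcpd pzf soa buh qfi ixd cfgvm wedxi
Hunk 5: at line 7 remove [pzf] add [owt,xycmi,yxtz] -> 16 lines: ljzs fdf tugp nftrl gviir xve lcpd owt xycmi yxtz soa buh qfi ixd cfgvm wedxi
Final line 16: wedxi

Answer: wedxi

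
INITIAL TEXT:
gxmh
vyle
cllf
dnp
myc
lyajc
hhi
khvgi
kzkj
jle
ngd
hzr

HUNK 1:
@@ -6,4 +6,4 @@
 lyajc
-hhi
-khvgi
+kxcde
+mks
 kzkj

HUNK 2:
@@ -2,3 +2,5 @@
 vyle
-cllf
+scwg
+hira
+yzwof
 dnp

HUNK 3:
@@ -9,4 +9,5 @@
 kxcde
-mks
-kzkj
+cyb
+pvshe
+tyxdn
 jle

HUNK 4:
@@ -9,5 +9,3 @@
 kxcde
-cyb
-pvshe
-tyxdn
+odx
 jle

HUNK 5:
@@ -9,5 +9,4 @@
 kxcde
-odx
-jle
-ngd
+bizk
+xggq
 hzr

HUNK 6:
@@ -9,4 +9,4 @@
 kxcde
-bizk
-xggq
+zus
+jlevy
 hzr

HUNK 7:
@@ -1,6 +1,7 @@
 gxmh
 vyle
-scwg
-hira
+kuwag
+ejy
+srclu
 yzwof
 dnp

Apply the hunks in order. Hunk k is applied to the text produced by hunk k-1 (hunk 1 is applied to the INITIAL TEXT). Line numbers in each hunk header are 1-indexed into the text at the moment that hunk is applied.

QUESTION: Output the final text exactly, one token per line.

Answer: gxmh
vyle
kuwag
ejy
srclu
yzwof
dnp
myc
lyajc
kxcde
zus
jlevy
hzr

Derivation:
Hunk 1: at line 6 remove [hhi,khvgi] add [kxcde,mks] -> 12 lines: gxmh vyle cllf dnp myc lyajc kxcde mks kzkj jle ngd hzr
Hunk 2: at line 2 remove [cllf] add [scwg,hira,yzwof] -> 14 lines: gxmh vyle scwg hira yzwof dnp myc lyajc kxcde mks kzkj jle ngd hzr
Hunk 3: at line 9 remove [mks,kzkj] add [cyb,pvshe,tyxdn] -> 15 lines: gxmh vyle scwg hira yzwof dnp myc lyajc kxcde cyb pvshe tyxdn jle ngd hzr
Hunk 4: at line 9 remove [cyb,pvshe,tyxdn] add [odx] -> 13 lines: gxmh vyle scwg hira yzwof dnp myc lyajc kxcde odx jle ngd hzr
Hunk 5: at line 9 remove [odx,jle,ngd] add [bizk,xggq] -> 12 lines: gxmh vyle scwg hira yzwof dnp myc lyajc kxcde bizk xggq hzr
Hunk 6: at line 9 remove [bizk,xggq] add [zus,jlevy] -> 12 lines: gxmh vyle scwg hira yzwof dnp myc lyajc kxcde zus jlevy hzr
Hunk 7: at line 1 remove [scwg,hira] add [kuwag,ejy,srclu] -> 13 lines: gxmh vyle kuwag ejy srclu yzwof dnp myc lyajc kxcde zus jlevy hzr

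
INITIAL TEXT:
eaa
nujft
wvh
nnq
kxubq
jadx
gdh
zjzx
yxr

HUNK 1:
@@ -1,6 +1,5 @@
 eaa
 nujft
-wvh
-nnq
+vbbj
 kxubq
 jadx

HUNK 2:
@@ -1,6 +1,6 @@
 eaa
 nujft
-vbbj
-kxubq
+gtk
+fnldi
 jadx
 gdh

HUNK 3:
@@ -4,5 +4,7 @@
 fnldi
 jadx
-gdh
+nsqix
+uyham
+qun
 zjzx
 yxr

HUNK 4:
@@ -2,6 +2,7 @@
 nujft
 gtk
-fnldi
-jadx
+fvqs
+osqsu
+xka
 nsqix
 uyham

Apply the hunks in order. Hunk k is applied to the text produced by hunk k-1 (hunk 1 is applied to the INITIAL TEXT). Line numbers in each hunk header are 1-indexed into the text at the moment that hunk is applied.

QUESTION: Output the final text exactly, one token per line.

Answer: eaa
nujft
gtk
fvqs
osqsu
xka
nsqix
uyham
qun
zjzx
yxr

Derivation:
Hunk 1: at line 1 remove [wvh,nnq] add [vbbj] -> 8 lines: eaa nujft vbbj kxubq jadx gdh zjzx yxr
Hunk 2: at line 1 remove [vbbj,kxubq] add [gtk,fnldi] -> 8 lines: eaa nujft gtk fnldi jadx gdh zjzx yxr
Hunk 3: at line 4 remove [gdh] add [nsqix,uyham,qun] -> 10 lines: eaa nujft gtk fnldi jadx nsqix uyham qun zjzx yxr
Hunk 4: at line 2 remove [fnldi,jadx] add [fvqs,osqsu,xka] -> 11 lines: eaa nujft gtk fvqs osqsu xka nsqix uyham qun zjzx yxr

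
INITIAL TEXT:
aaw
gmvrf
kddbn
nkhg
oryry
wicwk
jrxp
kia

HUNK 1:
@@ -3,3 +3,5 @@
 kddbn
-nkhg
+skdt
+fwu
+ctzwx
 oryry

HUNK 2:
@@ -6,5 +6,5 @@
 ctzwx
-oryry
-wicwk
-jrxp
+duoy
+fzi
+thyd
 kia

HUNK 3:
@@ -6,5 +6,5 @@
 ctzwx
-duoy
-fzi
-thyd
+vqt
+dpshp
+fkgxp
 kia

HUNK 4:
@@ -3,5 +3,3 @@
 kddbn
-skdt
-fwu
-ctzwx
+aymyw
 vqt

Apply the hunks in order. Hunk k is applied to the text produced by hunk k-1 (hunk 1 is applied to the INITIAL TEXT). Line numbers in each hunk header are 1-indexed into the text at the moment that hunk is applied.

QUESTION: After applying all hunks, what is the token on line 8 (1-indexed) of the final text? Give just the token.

Hunk 1: at line 3 remove [nkhg] add [skdt,fwu,ctzwx] -> 10 lines: aaw gmvrf kddbn skdt fwu ctzwx oryry wicwk jrxp kia
Hunk 2: at line 6 remove [oryry,wicwk,jrxp] add [duoy,fzi,thyd] -> 10 lines: aaw gmvrf kddbn skdt fwu ctzwx duoy fzi thyd kia
Hunk 3: at line 6 remove [duoy,fzi,thyd] add [vqt,dpshp,fkgxp] -> 10 lines: aaw gmvrf kddbn skdt fwu ctzwx vqt dpshp fkgxp kia
Hunk 4: at line 3 remove [skdt,fwu,ctzwx] add [aymyw] -> 8 lines: aaw gmvrf kddbn aymyw vqt dpshp fkgxp kia
Final line 8: kia

Answer: kia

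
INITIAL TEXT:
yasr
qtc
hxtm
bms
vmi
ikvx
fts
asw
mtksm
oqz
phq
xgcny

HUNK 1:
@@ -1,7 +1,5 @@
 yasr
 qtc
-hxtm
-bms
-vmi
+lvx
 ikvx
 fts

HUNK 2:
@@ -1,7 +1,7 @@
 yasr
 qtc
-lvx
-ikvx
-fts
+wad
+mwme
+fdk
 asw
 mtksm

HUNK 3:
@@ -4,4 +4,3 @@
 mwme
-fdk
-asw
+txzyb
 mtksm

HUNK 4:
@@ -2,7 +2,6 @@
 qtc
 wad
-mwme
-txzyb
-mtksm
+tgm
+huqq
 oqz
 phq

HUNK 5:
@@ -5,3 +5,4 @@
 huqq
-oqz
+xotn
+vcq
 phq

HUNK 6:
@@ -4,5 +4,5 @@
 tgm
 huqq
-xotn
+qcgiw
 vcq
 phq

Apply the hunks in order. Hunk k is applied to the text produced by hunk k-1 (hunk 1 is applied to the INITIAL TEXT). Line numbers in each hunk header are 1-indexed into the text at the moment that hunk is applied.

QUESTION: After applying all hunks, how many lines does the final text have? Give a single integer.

Answer: 9

Derivation:
Hunk 1: at line 1 remove [hxtm,bms,vmi] add [lvx] -> 10 lines: yasr qtc lvx ikvx fts asw mtksm oqz phq xgcny
Hunk 2: at line 1 remove [lvx,ikvx,fts] add [wad,mwme,fdk] -> 10 lines: yasr qtc wad mwme fdk asw mtksm oqz phq xgcny
Hunk 3: at line 4 remove [fdk,asw] add [txzyb] -> 9 lines: yasr qtc wad mwme txzyb mtksm oqz phq xgcny
Hunk 4: at line 2 remove [mwme,txzyb,mtksm] add [tgm,huqq] -> 8 lines: yasr qtc wad tgm huqq oqz phq xgcny
Hunk 5: at line 5 remove [oqz] add [xotn,vcq] -> 9 lines: yasr qtc wad tgm huqq xotn vcq phq xgcny
Hunk 6: at line 4 remove [xotn] add [qcgiw] -> 9 lines: yasr qtc wad tgm huqq qcgiw vcq phq xgcny
Final line count: 9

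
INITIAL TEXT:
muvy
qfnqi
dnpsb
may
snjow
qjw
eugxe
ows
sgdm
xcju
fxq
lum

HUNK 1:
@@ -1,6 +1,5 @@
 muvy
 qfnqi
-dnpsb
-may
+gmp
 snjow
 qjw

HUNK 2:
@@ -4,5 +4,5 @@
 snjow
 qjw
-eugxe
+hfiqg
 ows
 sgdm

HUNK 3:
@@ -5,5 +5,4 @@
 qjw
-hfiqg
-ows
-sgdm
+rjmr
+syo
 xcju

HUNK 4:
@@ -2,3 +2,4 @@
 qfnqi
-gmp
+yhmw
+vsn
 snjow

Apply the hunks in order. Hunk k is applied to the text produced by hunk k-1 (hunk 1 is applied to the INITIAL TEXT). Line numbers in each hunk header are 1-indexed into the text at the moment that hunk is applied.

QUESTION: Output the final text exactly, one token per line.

Answer: muvy
qfnqi
yhmw
vsn
snjow
qjw
rjmr
syo
xcju
fxq
lum

Derivation:
Hunk 1: at line 1 remove [dnpsb,may] add [gmp] -> 11 lines: muvy qfnqi gmp snjow qjw eugxe ows sgdm xcju fxq lum
Hunk 2: at line 4 remove [eugxe] add [hfiqg] -> 11 lines: muvy qfnqi gmp snjow qjw hfiqg ows sgdm xcju fxq lum
Hunk 3: at line 5 remove [hfiqg,ows,sgdm] add [rjmr,syo] -> 10 lines: muvy qfnqi gmp snjow qjw rjmr syo xcju fxq lum
Hunk 4: at line 2 remove [gmp] add [yhmw,vsn] -> 11 lines: muvy qfnqi yhmw vsn snjow qjw rjmr syo xcju fxq lum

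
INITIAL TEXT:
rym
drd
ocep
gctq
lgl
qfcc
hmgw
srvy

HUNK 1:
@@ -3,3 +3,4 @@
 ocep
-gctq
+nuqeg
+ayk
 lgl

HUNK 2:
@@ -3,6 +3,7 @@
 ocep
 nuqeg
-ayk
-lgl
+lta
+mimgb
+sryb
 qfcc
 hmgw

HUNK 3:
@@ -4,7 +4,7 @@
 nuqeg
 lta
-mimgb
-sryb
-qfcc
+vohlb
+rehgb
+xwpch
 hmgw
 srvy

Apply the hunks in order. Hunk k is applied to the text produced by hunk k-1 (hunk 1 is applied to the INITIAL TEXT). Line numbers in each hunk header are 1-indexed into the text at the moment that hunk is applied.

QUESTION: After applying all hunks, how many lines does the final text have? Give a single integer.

Answer: 10

Derivation:
Hunk 1: at line 3 remove [gctq] add [nuqeg,ayk] -> 9 lines: rym drd ocep nuqeg ayk lgl qfcc hmgw srvy
Hunk 2: at line 3 remove [ayk,lgl] add [lta,mimgb,sryb] -> 10 lines: rym drd ocep nuqeg lta mimgb sryb qfcc hmgw srvy
Hunk 3: at line 4 remove [mimgb,sryb,qfcc] add [vohlb,rehgb,xwpch] -> 10 lines: rym drd ocep nuqeg lta vohlb rehgb xwpch hmgw srvy
Final line count: 10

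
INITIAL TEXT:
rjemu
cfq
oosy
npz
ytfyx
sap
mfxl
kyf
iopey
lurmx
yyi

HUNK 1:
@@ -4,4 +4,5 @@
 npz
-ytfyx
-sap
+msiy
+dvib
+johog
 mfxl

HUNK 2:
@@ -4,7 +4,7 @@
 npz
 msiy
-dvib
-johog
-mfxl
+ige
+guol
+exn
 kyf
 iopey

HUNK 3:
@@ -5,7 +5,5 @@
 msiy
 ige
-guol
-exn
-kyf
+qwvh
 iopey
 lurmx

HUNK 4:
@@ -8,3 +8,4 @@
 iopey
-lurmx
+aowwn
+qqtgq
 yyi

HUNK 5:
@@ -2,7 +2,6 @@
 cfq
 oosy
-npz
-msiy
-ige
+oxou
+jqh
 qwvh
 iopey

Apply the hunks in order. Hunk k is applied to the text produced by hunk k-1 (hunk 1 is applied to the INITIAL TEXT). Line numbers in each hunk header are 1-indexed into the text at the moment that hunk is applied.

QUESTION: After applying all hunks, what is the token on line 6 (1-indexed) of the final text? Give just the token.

Answer: qwvh

Derivation:
Hunk 1: at line 4 remove [ytfyx,sap] add [msiy,dvib,johog] -> 12 lines: rjemu cfq oosy npz msiy dvib johog mfxl kyf iopey lurmx yyi
Hunk 2: at line 4 remove [dvib,johog,mfxl] add [ige,guol,exn] -> 12 lines: rjemu cfq oosy npz msiy ige guol exn kyf iopey lurmx yyi
Hunk 3: at line 5 remove [guol,exn,kyf] add [qwvh] -> 10 lines: rjemu cfq oosy npz msiy ige qwvh iopey lurmx yyi
Hunk 4: at line 8 remove [lurmx] add [aowwn,qqtgq] -> 11 lines: rjemu cfq oosy npz msiy ige qwvh iopey aowwn qqtgq yyi
Hunk 5: at line 2 remove [npz,msiy,ige] add [oxou,jqh] -> 10 lines: rjemu cfq oosy oxou jqh qwvh iopey aowwn qqtgq yyi
Final line 6: qwvh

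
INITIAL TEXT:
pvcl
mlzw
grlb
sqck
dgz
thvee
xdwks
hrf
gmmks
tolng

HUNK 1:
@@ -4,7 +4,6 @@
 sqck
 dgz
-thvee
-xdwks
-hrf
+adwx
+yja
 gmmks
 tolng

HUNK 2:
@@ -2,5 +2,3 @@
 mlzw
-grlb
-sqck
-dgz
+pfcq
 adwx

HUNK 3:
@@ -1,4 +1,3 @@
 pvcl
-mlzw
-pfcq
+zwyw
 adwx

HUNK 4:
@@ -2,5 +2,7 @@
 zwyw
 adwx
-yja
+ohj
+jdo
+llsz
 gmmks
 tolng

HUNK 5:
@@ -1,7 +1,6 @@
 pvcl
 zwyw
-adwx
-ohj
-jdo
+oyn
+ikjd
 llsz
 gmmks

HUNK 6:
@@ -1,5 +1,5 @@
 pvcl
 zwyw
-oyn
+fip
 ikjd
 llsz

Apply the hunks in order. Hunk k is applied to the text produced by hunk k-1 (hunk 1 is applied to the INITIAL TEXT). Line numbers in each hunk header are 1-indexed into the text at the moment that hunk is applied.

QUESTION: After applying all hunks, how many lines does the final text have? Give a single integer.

Answer: 7

Derivation:
Hunk 1: at line 4 remove [thvee,xdwks,hrf] add [adwx,yja] -> 9 lines: pvcl mlzw grlb sqck dgz adwx yja gmmks tolng
Hunk 2: at line 2 remove [grlb,sqck,dgz] add [pfcq] -> 7 lines: pvcl mlzw pfcq adwx yja gmmks tolng
Hunk 3: at line 1 remove [mlzw,pfcq] add [zwyw] -> 6 lines: pvcl zwyw adwx yja gmmks tolng
Hunk 4: at line 2 remove [yja] add [ohj,jdo,llsz] -> 8 lines: pvcl zwyw adwx ohj jdo llsz gmmks tolng
Hunk 5: at line 1 remove [adwx,ohj,jdo] add [oyn,ikjd] -> 7 lines: pvcl zwyw oyn ikjd llsz gmmks tolng
Hunk 6: at line 1 remove [oyn] add [fip] -> 7 lines: pvcl zwyw fip ikjd llsz gmmks tolng
Final line count: 7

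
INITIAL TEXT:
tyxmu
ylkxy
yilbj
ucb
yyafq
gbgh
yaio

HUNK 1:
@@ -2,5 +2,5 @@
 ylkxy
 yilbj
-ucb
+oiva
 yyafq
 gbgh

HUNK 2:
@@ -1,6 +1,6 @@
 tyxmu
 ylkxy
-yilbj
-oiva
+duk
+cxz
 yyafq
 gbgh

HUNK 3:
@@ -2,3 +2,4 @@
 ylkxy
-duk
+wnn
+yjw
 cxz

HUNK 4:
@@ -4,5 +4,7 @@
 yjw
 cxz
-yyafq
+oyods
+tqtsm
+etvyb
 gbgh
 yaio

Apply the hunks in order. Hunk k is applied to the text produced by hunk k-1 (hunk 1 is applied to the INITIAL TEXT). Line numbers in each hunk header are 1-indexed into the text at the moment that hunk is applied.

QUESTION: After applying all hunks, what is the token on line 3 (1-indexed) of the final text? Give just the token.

Hunk 1: at line 2 remove [ucb] add [oiva] -> 7 lines: tyxmu ylkxy yilbj oiva yyafq gbgh yaio
Hunk 2: at line 1 remove [yilbj,oiva] add [duk,cxz] -> 7 lines: tyxmu ylkxy duk cxz yyafq gbgh yaio
Hunk 3: at line 2 remove [duk] add [wnn,yjw] -> 8 lines: tyxmu ylkxy wnn yjw cxz yyafq gbgh yaio
Hunk 4: at line 4 remove [yyafq] add [oyods,tqtsm,etvyb] -> 10 lines: tyxmu ylkxy wnn yjw cxz oyods tqtsm etvyb gbgh yaio
Final line 3: wnn

Answer: wnn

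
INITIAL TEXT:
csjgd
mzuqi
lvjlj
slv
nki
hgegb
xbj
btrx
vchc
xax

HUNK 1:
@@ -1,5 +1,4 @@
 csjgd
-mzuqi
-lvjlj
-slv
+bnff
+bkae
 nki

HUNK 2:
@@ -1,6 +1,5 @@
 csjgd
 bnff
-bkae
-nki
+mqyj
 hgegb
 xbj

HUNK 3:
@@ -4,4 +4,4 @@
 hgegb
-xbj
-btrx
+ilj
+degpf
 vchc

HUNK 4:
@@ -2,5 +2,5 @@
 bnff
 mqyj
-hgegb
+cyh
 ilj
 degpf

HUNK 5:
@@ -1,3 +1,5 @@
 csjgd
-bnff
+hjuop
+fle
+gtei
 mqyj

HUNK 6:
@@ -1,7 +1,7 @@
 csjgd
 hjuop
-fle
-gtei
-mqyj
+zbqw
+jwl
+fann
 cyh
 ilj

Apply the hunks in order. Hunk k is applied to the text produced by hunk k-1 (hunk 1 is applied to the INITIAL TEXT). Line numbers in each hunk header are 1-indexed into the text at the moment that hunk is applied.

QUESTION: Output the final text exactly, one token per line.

Answer: csjgd
hjuop
zbqw
jwl
fann
cyh
ilj
degpf
vchc
xax

Derivation:
Hunk 1: at line 1 remove [mzuqi,lvjlj,slv] add [bnff,bkae] -> 9 lines: csjgd bnff bkae nki hgegb xbj btrx vchc xax
Hunk 2: at line 1 remove [bkae,nki] add [mqyj] -> 8 lines: csjgd bnff mqyj hgegb xbj btrx vchc xax
Hunk 3: at line 4 remove [xbj,btrx] add [ilj,degpf] -> 8 lines: csjgd bnff mqyj hgegb ilj degpf vchc xax
Hunk 4: at line 2 remove [hgegb] add [cyh] -> 8 lines: csjgd bnff mqyj cyh ilj degpf vchc xax
Hunk 5: at line 1 remove [bnff] add [hjuop,fle,gtei] -> 10 lines: csjgd hjuop fle gtei mqyj cyh ilj degpf vchc xax
Hunk 6: at line 1 remove [fle,gtei,mqyj] add [zbqw,jwl,fann] -> 10 lines: csjgd hjuop zbqw jwl fann cyh ilj degpf vchc xax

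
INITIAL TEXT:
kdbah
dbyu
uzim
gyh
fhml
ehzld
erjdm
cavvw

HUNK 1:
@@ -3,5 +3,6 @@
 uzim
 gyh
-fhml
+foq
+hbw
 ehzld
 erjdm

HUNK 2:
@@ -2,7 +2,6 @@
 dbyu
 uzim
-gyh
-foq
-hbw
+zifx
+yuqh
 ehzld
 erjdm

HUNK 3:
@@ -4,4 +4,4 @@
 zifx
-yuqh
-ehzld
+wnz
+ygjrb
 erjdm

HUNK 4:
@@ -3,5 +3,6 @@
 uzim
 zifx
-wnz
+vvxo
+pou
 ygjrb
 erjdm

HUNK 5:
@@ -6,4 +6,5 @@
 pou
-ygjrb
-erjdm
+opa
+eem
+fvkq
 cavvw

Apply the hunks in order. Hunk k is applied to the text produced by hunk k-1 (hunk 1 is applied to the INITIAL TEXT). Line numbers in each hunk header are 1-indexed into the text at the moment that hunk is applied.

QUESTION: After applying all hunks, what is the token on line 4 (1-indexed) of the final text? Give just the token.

Hunk 1: at line 3 remove [fhml] add [foq,hbw] -> 9 lines: kdbah dbyu uzim gyh foq hbw ehzld erjdm cavvw
Hunk 2: at line 2 remove [gyh,foq,hbw] add [zifx,yuqh] -> 8 lines: kdbah dbyu uzim zifx yuqh ehzld erjdm cavvw
Hunk 3: at line 4 remove [yuqh,ehzld] add [wnz,ygjrb] -> 8 lines: kdbah dbyu uzim zifx wnz ygjrb erjdm cavvw
Hunk 4: at line 3 remove [wnz] add [vvxo,pou] -> 9 lines: kdbah dbyu uzim zifx vvxo pou ygjrb erjdm cavvw
Hunk 5: at line 6 remove [ygjrb,erjdm] add [opa,eem,fvkq] -> 10 lines: kdbah dbyu uzim zifx vvxo pou opa eem fvkq cavvw
Final line 4: zifx

Answer: zifx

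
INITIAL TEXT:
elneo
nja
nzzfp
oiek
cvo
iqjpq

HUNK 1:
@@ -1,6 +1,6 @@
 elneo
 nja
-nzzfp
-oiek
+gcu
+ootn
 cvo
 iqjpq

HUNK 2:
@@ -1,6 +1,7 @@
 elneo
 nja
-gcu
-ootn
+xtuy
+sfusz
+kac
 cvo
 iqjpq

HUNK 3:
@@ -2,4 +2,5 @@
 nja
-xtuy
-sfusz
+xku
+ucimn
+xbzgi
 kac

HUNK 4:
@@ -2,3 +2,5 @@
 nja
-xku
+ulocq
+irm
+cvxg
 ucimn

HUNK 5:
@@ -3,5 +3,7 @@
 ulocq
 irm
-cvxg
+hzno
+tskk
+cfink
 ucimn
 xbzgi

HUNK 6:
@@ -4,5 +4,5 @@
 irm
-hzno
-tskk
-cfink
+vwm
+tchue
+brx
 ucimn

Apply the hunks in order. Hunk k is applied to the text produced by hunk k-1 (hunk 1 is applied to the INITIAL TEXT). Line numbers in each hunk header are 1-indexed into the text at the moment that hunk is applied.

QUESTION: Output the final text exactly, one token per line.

Answer: elneo
nja
ulocq
irm
vwm
tchue
brx
ucimn
xbzgi
kac
cvo
iqjpq

Derivation:
Hunk 1: at line 1 remove [nzzfp,oiek] add [gcu,ootn] -> 6 lines: elneo nja gcu ootn cvo iqjpq
Hunk 2: at line 1 remove [gcu,ootn] add [xtuy,sfusz,kac] -> 7 lines: elneo nja xtuy sfusz kac cvo iqjpq
Hunk 3: at line 2 remove [xtuy,sfusz] add [xku,ucimn,xbzgi] -> 8 lines: elneo nja xku ucimn xbzgi kac cvo iqjpq
Hunk 4: at line 2 remove [xku] add [ulocq,irm,cvxg] -> 10 lines: elneo nja ulocq irm cvxg ucimn xbzgi kac cvo iqjpq
Hunk 5: at line 3 remove [cvxg] add [hzno,tskk,cfink] -> 12 lines: elneo nja ulocq irm hzno tskk cfink ucimn xbzgi kac cvo iqjpq
Hunk 6: at line 4 remove [hzno,tskk,cfink] add [vwm,tchue,brx] -> 12 lines: elneo nja ulocq irm vwm tchue brx ucimn xbzgi kac cvo iqjpq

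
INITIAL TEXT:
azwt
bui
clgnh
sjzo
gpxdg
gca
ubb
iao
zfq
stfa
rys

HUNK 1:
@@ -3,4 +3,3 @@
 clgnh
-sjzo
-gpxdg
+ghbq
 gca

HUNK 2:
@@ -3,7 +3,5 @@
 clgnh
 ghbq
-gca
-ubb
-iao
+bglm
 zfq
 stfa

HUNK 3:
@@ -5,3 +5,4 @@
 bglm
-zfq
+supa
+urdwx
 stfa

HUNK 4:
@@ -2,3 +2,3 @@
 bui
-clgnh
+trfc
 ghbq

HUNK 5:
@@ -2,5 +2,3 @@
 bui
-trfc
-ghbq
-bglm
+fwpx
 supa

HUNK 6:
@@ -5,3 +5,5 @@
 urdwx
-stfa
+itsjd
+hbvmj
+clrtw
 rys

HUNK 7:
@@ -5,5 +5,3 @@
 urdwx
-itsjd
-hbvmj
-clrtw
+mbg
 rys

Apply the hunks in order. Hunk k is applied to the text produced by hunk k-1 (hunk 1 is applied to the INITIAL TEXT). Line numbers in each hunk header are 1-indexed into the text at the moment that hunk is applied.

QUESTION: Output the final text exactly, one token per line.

Answer: azwt
bui
fwpx
supa
urdwx
mbg
rys

Derivation:
Hunk 1: at line 3 remove [sjzo,gpxdg] add [ghbq] -> 10 lines: azwt bui clgnh ghbq gca ubb iao zfq stfa rys
Hunk 2: at line 3 remove [gca,ubb,iao] add [bglm] -> 8 lines: azwt bui clgnh ghbq bglm zfq stfa rys
Hunk 3: at line 5 remove [zfq] add [supa,urdwx] -> 9 lines: azwt bui clgnh ghbq bglm supa urdwx stfa rys
Hunk 4: at line 2 remove [clgnh] add [trfc] -> 9 lines: azwt bui trfc ghbq bglm supa urdwx stfa rys
Hunk 5: at line 2 remove [trfc,ghbq,bglm] add [fwpx] -> 7 lines: azwt bui fwpx supa urdwx stfa rys
Hunk 6: at line 5 remove [stfa] add [itsjd,hbvmj,clrtw] -> 9 lines: azwt bui fwpx supa urdwx itsjd hbvmj clrtw rys
Hunk 7: at line 5 remove [itsjd,hbvmj,clrtw] add [mbg] -> 7 lines: azwt bui fwpx supa urdwx mbg rys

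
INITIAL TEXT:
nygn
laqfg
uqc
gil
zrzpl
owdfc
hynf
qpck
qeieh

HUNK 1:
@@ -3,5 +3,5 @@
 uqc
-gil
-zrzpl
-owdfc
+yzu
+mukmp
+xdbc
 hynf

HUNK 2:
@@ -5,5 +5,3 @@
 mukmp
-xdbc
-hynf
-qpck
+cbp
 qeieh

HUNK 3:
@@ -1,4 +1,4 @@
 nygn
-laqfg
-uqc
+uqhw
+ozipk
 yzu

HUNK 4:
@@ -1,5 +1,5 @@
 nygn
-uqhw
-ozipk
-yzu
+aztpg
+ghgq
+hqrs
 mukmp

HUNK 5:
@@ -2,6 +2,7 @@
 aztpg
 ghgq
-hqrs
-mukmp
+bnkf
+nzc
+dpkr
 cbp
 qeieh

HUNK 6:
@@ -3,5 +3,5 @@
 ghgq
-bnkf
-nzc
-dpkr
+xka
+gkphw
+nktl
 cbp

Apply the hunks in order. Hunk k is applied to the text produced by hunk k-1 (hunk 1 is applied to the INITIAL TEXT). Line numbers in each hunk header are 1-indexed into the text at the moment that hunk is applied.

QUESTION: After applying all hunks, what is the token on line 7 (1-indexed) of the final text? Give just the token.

Answer: cbp

Derivation:
Hunk 1: at line 3 remove [gil,zrzpl,owdfc] add [yzu,mukmp,xdbc] -> 9 lines: nygn laqfg uqc yzu mukmp xdbc hynf qpck qeieh
Hunk 2: at line 5 remove [xdbc,hynf,qpck] add [cbp] -> 7 lines: nygn laqfg uqc yzu mukmp cbp qeieh
Hunk 3: at line 1 remove [laqfg,uqc] add [uqhw,ozipk] -> 7 lines: nygn uqhw ozipk yzu mukmp cbp qeieh
Hunk 4: at line 1 remove [uqhw,ozipk,yzu] add [aztpg,ghgq,hqrs] -> 7 lines: nygn aztpg ghgq hqrs mukmp cbp qeieh
Hunk 5: at line 2 remove [hqrs,mukmp] add [bnkf,nzc,dpkr] -> 8 lines: nygn aztpg ghgq bnkf nzc dpkr cbp qeieh
Hunk 6: at line 3 remove [bnkf,nzc,dpkr] add [xka,gkphw,nktl] -> 8 lines: nygn aztpg ghgq xka gkphw nktl cbp qeieh
Final line 7: cbp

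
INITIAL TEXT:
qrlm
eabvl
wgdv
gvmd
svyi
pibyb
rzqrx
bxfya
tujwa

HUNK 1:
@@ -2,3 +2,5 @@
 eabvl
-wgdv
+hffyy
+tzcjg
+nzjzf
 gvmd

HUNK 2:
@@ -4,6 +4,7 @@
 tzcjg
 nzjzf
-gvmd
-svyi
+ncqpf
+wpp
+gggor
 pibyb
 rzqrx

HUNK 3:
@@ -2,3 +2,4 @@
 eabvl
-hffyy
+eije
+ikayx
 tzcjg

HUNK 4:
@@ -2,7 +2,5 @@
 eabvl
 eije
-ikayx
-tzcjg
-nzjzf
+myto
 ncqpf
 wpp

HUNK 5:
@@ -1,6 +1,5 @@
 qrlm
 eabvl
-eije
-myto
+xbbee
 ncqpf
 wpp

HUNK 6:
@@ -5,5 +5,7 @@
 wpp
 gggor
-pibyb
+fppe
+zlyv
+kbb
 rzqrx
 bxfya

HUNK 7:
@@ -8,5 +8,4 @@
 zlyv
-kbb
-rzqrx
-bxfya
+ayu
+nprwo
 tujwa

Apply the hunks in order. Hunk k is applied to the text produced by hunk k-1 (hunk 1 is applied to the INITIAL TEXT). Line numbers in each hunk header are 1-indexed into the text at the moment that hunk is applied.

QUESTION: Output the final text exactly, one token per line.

Hunk 1: at line 2 remove [wgdv] add [hffyy,tzcjg,nzjzf] -> 11 lines: qrlm eabvl hffyy tzcjg nzjzf gvmd svyi pibyb rzqrx bxfya tujwa
Hunk 2: at line 4 remove [gvmd,svyi] add [ncqpf,wpp,gggor] -> 12 lines: qrlm eabvl hffyy tzcjg nzjzf ncqpf wpp gggor pibyb rzqrx bxfya tujwa
Hunk 3: at line 2 remove [hffyy] add [eije,ikayx] -> 13 lines: qrlm eabvl eije ikayx tzcjg nzjzf ncqpf wpp gggor pibyb rzqrx bxfya tujwa
Hunk 4: at line 2 remove [ikayx,tzcjg,nzjzf] add [myto] -> 11 lines: qrlm eabvl eije myto ncqpf wpp gggor pibyb rzqrx bxfya tujwa
Hunk 5: at line 1 remove [eije,myto] add [xbbee] -> 10 lines: qrlm eabvl xbbee ncqpf wpp gggor pibyb rzqrx bxfya tujwa
Hunk 6: at line 5 remove [pibyb] add [fppe,zlyv,kbb] -> 12 lines: qrlm eabvl xbbee ncqpf wpp gggor fppe zlyv kbb rzqrx bxfya tujwa
Hunk 7: at line 8 remove [kbb,rzqrx,bxfya] add [ayu,nprwo] -> 11 lines: qrlm eabvl xbbee ncqpf wpp gggor fppe zlyv ayu nprwo tujwa

Answer: qrlm
eabvl
xbbee
ncqpf
wpp
gggor
fppe
zlyv
ayu
nprwo
tujwa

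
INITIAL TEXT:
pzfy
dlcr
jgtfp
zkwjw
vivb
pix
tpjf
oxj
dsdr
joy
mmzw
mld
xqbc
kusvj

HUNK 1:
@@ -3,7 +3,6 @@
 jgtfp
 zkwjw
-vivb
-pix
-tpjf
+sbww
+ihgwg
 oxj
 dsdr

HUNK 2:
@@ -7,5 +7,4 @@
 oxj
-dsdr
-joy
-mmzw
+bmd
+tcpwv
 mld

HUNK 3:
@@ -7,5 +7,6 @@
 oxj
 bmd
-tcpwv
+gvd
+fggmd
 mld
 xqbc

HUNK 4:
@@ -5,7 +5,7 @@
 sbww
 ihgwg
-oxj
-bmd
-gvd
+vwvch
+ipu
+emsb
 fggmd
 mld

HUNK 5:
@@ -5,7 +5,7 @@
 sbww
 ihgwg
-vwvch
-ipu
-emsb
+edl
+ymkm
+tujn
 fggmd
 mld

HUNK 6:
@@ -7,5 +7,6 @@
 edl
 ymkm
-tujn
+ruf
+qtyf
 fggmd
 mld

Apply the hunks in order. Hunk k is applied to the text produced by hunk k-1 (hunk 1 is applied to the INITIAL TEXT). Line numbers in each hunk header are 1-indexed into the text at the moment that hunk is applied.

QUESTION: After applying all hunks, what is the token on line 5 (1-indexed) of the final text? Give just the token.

Answer: sbww

Derivation:
Hunk 1: at line 3 remove [vivb,pix,tpjf] add [sbww,ihgwg] -> 13 lines: pzfy dlcr jgtfp zkwjw sbww ihgwg oxj dsdr joy mmzw mld xqbc kusvj
Hunk 2: at line 7 remove [dsdr,joy,mmzw] add [bmd,tcpwv] -> 12 lines: pzfy dlcr jgtfp zkwjw sbww ihgwg oxj bmd tcpwv mld xqbc kusvj
Hunk 3: at line 7 remove [tcpwv] add [gvd,fggmd] -> 13 lines: pzfy dlcr jgtfp zkwjw sbww ihgwg oxj bmd gvd fggmd mld xqbc kusvj
Hunk 4: at line 5 remove [oxj,bmd,gvd] add [vwvch,ipu,emsb] -> 13 lines: pzfy dlcr jgtfp zkwjw sbww ihgwg vwvch ipu emsb fggmd mld xqbc kusvj
Hunk 5: at line 5 remove [vwvch,ipu,emsb] add [edl,ymkm,tujn] -> 13 lines: pzfy dlcr jgtfp zkwjw sbww ihgwg edl ymkm tujn fggmd mld xqbc kusvj
Hunk 6: at line 7 remove [tujn] add [ruf,qtyf] -> 14 lines: pzfy dlcr jgtfp zkwjw sbww ihgwg edl ymkm ruf qtyf fggmd mld xqbc kusvj
Final line 5: sbww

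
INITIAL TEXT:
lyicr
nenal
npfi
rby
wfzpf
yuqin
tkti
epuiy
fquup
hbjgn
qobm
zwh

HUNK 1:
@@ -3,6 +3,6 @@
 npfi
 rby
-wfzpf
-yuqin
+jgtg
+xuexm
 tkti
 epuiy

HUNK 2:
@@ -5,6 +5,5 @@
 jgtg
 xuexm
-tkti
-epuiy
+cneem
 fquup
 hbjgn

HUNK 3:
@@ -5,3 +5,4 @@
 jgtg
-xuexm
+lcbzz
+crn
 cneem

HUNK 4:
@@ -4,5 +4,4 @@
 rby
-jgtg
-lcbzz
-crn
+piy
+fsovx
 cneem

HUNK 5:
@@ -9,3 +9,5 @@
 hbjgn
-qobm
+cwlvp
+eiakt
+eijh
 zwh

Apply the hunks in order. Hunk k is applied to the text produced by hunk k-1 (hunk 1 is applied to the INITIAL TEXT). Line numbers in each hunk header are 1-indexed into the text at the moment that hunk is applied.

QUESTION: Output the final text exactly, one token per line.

Hunk 1: at line 3 remove [wfzpf,yuqin] add [jgtg,xuexm] -> 12 lines: lyicr nenal npfi rby jgtg xuexm tkti epuiy fquup hbjgn qobm zwh
Hunk 2: at line 5 remove [tkti,epuiy] add [cneem] -> 11 lines: lyicr nenal npfi rby jgtg xuexm cneem fquup hbjgn qobm zwh
Hunk 3: at line 5 remove [xuexm] add [lcbzz,crn] -> 12 lines: lyicr nenal npfi rby jgtg lcbzz crn cneem fquup hbjgn qobm zwh
Hunk 4: at line 4 remove [jgtg,lcbzz,crn] add [piy,fsovx] -> 11 lines: lyicr nenal npfi rby piy fsovx cneem fquup hbjgn qobm zwh
Hunk 5: at line 9 remove [qobm] add [cwlvp,eiakt,eijh] -> 13 lines: lyicr nenal npfi rby piy fsovx cneem fquup hbjgn cwlvp eiakt eijh zwh

Answer: lyicr
nenal
npfi
rby
piy
fsovx
cneem
fquup
hbjgn
cwlvp
eiakt
eijh
zwh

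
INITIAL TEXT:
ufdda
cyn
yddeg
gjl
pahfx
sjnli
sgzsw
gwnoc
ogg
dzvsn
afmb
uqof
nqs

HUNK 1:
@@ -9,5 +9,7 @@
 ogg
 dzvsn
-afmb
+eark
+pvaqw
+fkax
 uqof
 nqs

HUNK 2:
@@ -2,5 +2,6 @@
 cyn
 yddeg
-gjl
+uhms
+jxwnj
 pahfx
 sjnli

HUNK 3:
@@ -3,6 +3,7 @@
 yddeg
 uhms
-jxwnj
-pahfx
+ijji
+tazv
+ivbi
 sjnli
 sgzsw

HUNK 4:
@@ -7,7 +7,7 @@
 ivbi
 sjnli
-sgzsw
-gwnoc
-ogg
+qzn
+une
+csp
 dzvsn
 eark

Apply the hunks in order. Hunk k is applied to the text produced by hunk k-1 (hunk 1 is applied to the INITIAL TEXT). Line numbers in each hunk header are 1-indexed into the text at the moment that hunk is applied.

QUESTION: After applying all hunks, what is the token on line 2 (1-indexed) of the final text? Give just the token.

Answer: cyn

Derivation:
Hunk 1: at line 9 remove [afmb] add [eark,pvaqw,fkax] -> 15 lines: ufdda cyn yddeg gjl pahfx sjnli sgzsw gwnoc ogg dzvsn eark pvaqw fkax uqof nqs
Hunk 2: at line 2 remove [gjl] add [uhms,jxwnj] -> 16 lines: ufdda cyn yddeg uhms jxwnj pahfx sjnli sgzsw gwnoc ogg dzvsn eark pvaqw fkax uqof nqs
Hunk 3: at line 3 remove [jxwnj,pahfx] add [ijji,tazv,ivbi] -> 17 lines: ufdda cyn yddeg uhms ijji tazv ivbi sjnli sgzsw gwnoc ogg dzvsn eark pvaqw fkax uqof nqs
Hunk 4: at line 7 remove [sgzsw,gwnoc,ogg] add [qzn,une,csp] -> 17 lines: ufdda cyn yddeg uhms ijji tazv ivbi sjnli qzn une csp dzvsn eark pvaqw fkax uqof nqs
Final line 2: cyn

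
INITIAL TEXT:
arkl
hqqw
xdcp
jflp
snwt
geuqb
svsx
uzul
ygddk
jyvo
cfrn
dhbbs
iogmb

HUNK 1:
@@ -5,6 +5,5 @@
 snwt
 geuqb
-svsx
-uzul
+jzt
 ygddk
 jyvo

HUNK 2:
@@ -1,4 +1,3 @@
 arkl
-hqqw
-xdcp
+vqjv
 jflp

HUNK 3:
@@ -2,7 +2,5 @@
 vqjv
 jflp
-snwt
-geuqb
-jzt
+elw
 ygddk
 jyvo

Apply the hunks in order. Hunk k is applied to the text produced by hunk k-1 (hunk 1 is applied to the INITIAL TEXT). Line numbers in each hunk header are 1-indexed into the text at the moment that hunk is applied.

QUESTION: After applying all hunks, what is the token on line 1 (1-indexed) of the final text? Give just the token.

Hunk 1: at line 5 remove [svsx,uzul] add [jzt] -> 12 lines: arkl hqqw xdcp jflp snwt geuqb jzt ygddk jyvo cfrn dhbbs iogmb
Hunk 2: at line 1 remove [hqqw,xdcp] add [vqjv] -> 11 lines: arkl vqjv jflp snwt geuqb jzt ygddk jyvo cfrn dhbbs iogmb
Hunk 3: at line 2 remove [snwt,geuqb,jzt] add [elw] -> 9 lines: arkl vqjv jflp elw ygddk jyvo cfrn dhbbs iogmb
Final line 1: arkl

Answer: arkl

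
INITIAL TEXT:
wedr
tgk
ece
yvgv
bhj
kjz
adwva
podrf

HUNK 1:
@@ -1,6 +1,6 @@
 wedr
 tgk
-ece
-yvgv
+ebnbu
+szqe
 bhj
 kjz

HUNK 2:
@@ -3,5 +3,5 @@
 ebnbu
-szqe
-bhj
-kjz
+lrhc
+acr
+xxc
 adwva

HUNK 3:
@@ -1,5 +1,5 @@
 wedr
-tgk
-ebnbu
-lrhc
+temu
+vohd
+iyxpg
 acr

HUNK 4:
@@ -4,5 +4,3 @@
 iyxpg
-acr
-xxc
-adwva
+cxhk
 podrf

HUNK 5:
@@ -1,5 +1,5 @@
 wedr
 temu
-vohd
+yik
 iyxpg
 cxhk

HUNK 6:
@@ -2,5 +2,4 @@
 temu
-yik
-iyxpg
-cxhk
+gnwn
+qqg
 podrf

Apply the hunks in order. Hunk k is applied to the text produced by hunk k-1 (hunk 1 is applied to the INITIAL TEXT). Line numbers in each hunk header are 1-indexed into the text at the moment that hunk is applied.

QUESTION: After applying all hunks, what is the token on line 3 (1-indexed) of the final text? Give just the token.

Hunk 1: at line 1 remove [ece,yvgv] add [ebnbu,szqe] -> 8 lines: wedr tgk ebnbu szqe bhj kjz adwva podrf
Hunk 2: at line 3 remove [szqe,bhj,kjz] add [lrhc,acr,xxc] -> 8 lines: wedr tgk ebnbu lrhc acr xxc adwva podrf
Hunk 3: at line 1 remove [tgk,ebnbu,lrhc] add [temu,vohd,iyxpg] -> 8 lines: wedr temu vohd iyxpg acr xxc adwva podrf
Hunk 4: at line 4 remove [acr,xxc,adwva] add [cxhk] -> 6 lines: wedr temu vohd iyxpg cxhk podrf
Hunk 5: at line 1 remove [vohd] add [yik] -> 6 lines: wedr temu yik iyxpg cxhk podrf
Hunk 6: at line 2 remove [yik,iyxpg,cxhk] add [gnwn,qqg] -> 5 lines: wedr temu gnwn qqg podrf
Final line 3: gnwn

Answer: gnwn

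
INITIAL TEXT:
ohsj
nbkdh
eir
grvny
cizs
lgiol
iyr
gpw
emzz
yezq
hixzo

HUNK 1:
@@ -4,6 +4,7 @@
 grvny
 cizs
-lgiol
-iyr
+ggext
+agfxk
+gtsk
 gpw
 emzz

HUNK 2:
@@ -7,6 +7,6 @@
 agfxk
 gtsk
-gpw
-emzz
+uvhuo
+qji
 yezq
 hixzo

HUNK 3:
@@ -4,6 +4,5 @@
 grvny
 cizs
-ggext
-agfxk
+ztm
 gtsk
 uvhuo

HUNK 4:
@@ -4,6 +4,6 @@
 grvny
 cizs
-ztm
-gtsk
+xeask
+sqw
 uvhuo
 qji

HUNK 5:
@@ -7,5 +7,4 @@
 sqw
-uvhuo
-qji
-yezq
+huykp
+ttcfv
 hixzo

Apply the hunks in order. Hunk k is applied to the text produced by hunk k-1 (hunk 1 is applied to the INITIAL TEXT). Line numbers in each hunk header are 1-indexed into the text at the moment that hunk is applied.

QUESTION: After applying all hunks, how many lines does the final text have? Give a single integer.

Hunk 1: at line 4 remove [lgiol,iyr] add [ggext,agfxk,gtsk] -> 12 lines: ohsj nbkdh eir grvny cizs ggext agfxk gtsk gpw emzz yezq hixzo
Hunk 2: at line 7 remove [gpw,emzz] add [uvhuo,qji] -> 12 lines: ohsj nbkdh eir grvny cizs ggext agfxk gtsk uvhuo qji yezq hixzo
Hunk 3: at line 4 remove [ggext,agfxk] add [ztm] -> 11 lines: ohsj nbkdh eir grvny cizs ztm gtsk uvhuo qji yezq hixzo
Hunk 4: at line 4 remove [ztm,gtsk] add [xeask,sqw] -> 11 lines: ohsj nbkdh eir grvny cizs xeask sqw uvhuo qji yezq hixzo
Hunk 5: at line 7 remove [uvhuo,qji,yezq] add [huykp,ttcfv] -> 10 lines: ohsj nbkdh eir grvny cizs xeask sqw huykp ttcfv hixzo
Final line count: 10

Answer: 10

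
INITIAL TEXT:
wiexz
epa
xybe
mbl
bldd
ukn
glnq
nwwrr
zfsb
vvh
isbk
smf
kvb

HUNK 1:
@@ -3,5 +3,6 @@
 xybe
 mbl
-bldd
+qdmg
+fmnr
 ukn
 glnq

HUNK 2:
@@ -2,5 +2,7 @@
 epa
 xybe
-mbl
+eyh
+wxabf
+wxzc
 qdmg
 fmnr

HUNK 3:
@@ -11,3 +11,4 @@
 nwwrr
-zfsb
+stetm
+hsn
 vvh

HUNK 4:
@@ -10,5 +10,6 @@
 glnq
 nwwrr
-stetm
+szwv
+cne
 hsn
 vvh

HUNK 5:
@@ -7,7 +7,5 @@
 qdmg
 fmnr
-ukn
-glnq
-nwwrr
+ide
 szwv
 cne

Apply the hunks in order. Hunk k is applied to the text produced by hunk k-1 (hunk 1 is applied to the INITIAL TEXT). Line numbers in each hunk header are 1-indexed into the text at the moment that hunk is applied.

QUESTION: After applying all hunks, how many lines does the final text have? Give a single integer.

Answer: 16

Derivation:
Hunk 1: at line 3 remove [bldd] add [qdmg,fmnr] -> 14 lines: wiexz epa xybe mbl qdmg fmnr ukn glnq nwwrr zfsb vvh isbk smf kvb
Hunk 2: at line 2 remove [mbl] add [eyh,wxabf,wxzc] -> 16 lines: wiexz epa xybe eyh wxabf wxzc qdmg fmnr ukn glnq nwwrr zfsb vvh isbk smf kvb
Hunk 3: at line 11 remove [zfsb] add [stetm,hsn] -> 17 lines: wiexz epa xybe eyh wxabf wxzc qdmg fmnr ukn glnq nwwrr stetm hsn vvh isbk smf kvb
Hunk 4: at line 10 remove [stetm] add [szwv,cne] -> 18 lines: wiexz epa xybe eyh wxabf wxzc qdmg fmnr ukn glnq nwwrr szwv cne hsn vvh isbk smf kvb
Hunk 5: at line 7 remove [ukn,glnq,nwwrr] add [ide] -> 16 lines: wiexz epa xybe eyh wxabf wxzc qdmg fmnr ide szwv cne hsn vvh isbk smf kvb
Final line count: 16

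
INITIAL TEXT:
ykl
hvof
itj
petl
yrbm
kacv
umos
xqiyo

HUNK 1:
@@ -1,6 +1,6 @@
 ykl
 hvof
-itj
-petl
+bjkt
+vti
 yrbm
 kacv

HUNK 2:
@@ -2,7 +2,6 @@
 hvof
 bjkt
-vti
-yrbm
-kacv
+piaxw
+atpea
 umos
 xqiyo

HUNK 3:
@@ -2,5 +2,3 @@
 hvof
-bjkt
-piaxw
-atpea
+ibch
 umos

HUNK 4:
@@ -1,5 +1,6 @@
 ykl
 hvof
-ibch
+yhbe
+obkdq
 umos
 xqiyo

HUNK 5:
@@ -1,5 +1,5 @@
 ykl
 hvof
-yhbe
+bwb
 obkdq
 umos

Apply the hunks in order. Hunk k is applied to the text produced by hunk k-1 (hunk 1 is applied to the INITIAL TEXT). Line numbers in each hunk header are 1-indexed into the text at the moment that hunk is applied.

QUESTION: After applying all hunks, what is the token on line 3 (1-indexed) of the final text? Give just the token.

Answer: bwb

Derivation:
Hunk 1: at line 1 remove [itj,petl] add [bjkt,vti] -> 8 lines: ykl hvof bjkt vti yrbm kacv umos xqiyo
Hunk 2: at line 2 remove [vti,yrbm,kacv] add [piaxw,atpea] -> 7 lines: ykl hvof bjkt piaxw atpea umos xqiyo
Hunk 3: at line 2 remove [bjkt,piaxw,atpea] add [ibch] -> 5 lines: ykl hvof ibch umos xqiyo
Hunk 4: at line 1 remove [ibch] add [yhbe,obkdq] -> 6 lines: ykl hvof yhbe obkdq umos xqiyo
Hunk 5: at line 1 remove [yhbe] add [bwb] -> 6 lines: ykl hvof bwb obkdq umos xqiyo
Final line 3: bwb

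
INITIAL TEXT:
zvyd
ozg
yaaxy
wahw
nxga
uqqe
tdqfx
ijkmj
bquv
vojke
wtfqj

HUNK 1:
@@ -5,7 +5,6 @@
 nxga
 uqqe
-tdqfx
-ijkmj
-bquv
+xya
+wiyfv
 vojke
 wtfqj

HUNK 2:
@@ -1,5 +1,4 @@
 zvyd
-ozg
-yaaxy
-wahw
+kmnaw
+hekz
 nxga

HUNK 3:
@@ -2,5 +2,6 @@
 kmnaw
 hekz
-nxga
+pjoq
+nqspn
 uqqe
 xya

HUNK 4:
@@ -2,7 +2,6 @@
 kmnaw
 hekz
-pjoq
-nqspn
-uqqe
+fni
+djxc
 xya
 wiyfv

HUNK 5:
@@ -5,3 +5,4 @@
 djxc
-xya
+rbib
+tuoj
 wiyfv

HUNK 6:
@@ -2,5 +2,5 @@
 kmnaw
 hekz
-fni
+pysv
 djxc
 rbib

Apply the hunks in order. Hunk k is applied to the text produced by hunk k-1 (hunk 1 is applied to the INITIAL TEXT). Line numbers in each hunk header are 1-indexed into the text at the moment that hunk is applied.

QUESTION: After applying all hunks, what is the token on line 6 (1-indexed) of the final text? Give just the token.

Answer: rbib

Derivation:
Hunk 1: at line 5 remove [tdqfx,ijkmj,bquv] add [xya,wiyfv] -> 10 lines: zvyd ozg yaaxy wahw nxga uqqe xya wiyfv vojke wtfqj
Hunk 2: at line 1 remove [ozg,yaaxy,wahw] add [kmnaw,hekz] -> 9 lines: zvyd kmnaw hekz nxga uqqe xya wiyfv vojke wtfqj
Hunk 3: at line 2 remove [nxga] add [pjoq,nqspn] -> 10 lines: zvyd kmnaw hekz pjoq nqspn uqqe xya wiyfv vojke wtfqj
Hunk 4: at line 2 remove [pjoq,nqspn,uqqe] add [fni,djxc] -> 9 lines: zvyd kmnaw hekz fni djxc xya wiyfv vojke wtfqj
Hunk 5: at line 5 remove [xya] add [rbib,tuoj] -> 10 lines: zvyd kmnaw hekz fni djxc rbib tuoj wiyfv vojke wtfqj
Hunk 6: at line 2 remove [fni] add [pysv] -> 10 lines: zvyd kmnaw hekz pysv djxc rbib tuoj wiyfv vojke wtfqj
Final line 6: rbib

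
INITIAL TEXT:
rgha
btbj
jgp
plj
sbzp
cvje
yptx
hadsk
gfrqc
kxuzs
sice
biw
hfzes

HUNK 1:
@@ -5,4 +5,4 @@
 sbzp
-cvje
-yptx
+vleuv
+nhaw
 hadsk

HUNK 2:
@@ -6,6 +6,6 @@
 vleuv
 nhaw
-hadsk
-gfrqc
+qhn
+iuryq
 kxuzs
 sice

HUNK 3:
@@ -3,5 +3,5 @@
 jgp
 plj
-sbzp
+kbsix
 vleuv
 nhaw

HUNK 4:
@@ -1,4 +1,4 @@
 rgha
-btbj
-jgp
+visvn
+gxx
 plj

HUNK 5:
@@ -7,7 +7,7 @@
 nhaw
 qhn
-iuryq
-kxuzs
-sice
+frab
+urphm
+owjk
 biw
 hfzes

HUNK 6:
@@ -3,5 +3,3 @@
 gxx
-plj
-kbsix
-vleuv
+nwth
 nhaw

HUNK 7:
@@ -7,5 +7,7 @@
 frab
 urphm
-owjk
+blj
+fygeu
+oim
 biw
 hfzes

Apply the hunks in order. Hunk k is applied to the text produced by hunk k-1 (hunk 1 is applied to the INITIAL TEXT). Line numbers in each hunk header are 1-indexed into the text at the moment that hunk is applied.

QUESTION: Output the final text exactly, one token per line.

Answer: rgha
visvn
gxx
nwth
nhaw
qhn
frab
urphm
blj
fygeu
oim
biw
hfzes

Derivation:
Hunk 1: at line 5 remove [cvje,yptx] add [vleuv,nhaw] -> 13 lines: rgha btbj jgp plj sbzp vleuv nhaw hadsk gfrqc kxuzs sice biw hfzes
Hunk 2: at line 6 remove [hadsk,gfrqc] add [qhn,iuryq] -> 13 lines: rgha btbj jgp plj sbzp vleuv nhaw qhn iuryq kxuzs sice biw hfzes
Hunk 3: at line 3 remove [sbzp] add [kbsix] -> 13 lines: rgha btbj jgp plj kbsix vleuv nhaw qhn iuryq kxuzs sice biw hfzes
Hunk 4: at line 1 remove [btbj,jgp] add [visvn,gxx] -> 13 lines: rgha visvn gxx plj kbsix vleuv nhaw qhn iuryq kxuzs sice biw hfzes
Hunk 5: at line 7 remove [iuryq,kxuzs,sice] add [frab,urphm,owjk] -> 13 lines: rgha visvn gxx plj kbsix vleuv nhaw qhn frab urphm owjk biw hfzes
Hunk 6: at line 3 remove [plj,kbsix,vleuv] add [nwth] -> 11 lines: rgha visvn gxx nwth nhaw qhn frab urphm owjk biw hfzes
Hunk 7: at line 7 remove [owjk] add [blj,fygeu,oim] -> 13 lines: rgha visvn gxx nwth nhaw qhn frab urphm blj fygeu oim biw hfzes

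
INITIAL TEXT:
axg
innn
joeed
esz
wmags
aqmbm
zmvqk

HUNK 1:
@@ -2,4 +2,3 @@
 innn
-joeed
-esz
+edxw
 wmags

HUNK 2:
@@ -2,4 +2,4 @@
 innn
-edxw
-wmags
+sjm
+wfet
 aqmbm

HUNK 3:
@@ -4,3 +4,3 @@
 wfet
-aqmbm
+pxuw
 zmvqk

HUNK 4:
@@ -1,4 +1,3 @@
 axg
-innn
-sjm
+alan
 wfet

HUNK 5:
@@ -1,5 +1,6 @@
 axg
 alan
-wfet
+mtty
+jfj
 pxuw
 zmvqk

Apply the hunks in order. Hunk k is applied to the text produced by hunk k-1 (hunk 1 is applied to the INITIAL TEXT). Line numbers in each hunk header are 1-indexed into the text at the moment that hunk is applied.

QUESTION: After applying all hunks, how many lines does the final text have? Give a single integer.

Answer: 6

Derivation:
Hunk 1: at line 2 remove [joeed,esz] add [edxw] -> 6 lines: axg innn edxw wmags aqmbm zmvqk
Hunk 2: at line 2 remove [edxw,wmags] add [sjm,wfet] -> 6 lines: axg innn sjm wfet aqmbm zmvqk
Hunk 3: at line 4 remove [aqmbm] add [pxuw] -> 6 lines: axg innn sjm wfet pxuw zmvqk
Hunk 4: at line 1 remove [innn,sjm] add [alan] -> 5 lines: axg alan wfet pxuw zmvqk
Hunk 5: at line 1 remove [wfet] add [mtty,jfj] -> 6 lines: axg alan mtty jfj pxuw zmvqk
Final line count: 6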